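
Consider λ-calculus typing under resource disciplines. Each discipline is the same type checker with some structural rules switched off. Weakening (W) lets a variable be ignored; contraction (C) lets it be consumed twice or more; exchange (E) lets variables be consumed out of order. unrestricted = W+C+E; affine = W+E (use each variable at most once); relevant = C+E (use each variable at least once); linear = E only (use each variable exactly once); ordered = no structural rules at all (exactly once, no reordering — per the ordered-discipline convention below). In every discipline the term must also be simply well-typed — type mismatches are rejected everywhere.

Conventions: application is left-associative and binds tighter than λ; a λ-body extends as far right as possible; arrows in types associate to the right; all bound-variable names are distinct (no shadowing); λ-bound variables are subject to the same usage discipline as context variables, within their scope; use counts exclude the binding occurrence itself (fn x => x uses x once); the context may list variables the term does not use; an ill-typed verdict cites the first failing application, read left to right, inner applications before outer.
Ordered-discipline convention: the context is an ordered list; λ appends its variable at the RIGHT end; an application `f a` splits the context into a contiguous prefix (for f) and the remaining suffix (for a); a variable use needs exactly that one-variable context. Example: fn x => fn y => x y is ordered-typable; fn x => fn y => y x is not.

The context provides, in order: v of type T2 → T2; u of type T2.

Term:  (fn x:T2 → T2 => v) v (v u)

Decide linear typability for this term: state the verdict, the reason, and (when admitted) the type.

no — uses contraction: v ×3; unused: x — weakening required
usage: v ×3; u ×1; x (λ-bound) ×0
left-to-right use order: v, v, v, u
typing: the term checks, with type T2
across the five disciplines: ordered ✗ · linear ✗ · affine ✗ · relevant ✗ · unrestricted ✓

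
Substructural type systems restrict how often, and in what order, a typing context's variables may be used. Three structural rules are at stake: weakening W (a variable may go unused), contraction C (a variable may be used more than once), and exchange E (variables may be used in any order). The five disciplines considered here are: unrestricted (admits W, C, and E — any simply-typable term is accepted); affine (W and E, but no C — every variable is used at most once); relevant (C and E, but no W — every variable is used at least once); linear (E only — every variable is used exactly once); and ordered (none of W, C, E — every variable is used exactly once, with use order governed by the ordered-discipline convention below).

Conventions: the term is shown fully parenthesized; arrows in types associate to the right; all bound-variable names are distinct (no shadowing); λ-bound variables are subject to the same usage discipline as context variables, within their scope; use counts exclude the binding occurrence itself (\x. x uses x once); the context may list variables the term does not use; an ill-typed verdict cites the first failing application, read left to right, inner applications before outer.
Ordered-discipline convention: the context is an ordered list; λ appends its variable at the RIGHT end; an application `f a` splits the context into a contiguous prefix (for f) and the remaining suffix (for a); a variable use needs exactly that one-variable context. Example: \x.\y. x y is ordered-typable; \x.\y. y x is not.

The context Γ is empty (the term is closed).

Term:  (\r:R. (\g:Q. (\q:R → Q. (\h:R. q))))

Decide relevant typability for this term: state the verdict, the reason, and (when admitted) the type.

no — needs weakening: r, g, h unused
counts: r (bound): 0, g (bound): 0, q (bound): 1, h (bound): 0
left-to-right use order: q
typing: ✓ — R → Q → (R → Q) → R → R → Q
per-discipline verdicts: ordered ✗ · linear ✗ · affine ✓ · relevant ✗ · unrestricted ✓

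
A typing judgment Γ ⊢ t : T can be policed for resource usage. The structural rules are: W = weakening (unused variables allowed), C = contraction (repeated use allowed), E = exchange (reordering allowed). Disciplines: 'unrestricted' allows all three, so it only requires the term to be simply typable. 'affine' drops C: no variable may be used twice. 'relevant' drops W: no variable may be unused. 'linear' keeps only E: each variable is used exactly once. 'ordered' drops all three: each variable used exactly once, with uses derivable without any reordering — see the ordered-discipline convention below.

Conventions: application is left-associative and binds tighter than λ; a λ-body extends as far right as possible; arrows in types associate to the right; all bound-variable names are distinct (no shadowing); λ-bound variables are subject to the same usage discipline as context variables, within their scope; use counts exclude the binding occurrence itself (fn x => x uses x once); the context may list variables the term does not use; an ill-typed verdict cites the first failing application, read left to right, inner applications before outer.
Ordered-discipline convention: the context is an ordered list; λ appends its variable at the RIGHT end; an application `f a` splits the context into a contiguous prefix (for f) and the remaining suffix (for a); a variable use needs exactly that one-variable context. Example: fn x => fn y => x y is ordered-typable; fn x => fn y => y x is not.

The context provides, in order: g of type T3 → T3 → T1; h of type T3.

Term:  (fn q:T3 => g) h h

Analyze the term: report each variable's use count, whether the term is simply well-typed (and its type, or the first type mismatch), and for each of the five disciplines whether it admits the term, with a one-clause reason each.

counts: g=1, h=2, q [bound]=0
order of uses: g, h, h
typing: ✓ — T3 → T1
ordered ✗ (needs contraction — h ×2; unused: q — weakening required)
linear ✗ (needs contraction — h ×2; unused: q — weakening required)
affine ✗ (needs contraction — h ×2)
relevant ✗ (unused: q — weakening required)
unrestricted ✓ (typability at T3 → T1 is all that's needed)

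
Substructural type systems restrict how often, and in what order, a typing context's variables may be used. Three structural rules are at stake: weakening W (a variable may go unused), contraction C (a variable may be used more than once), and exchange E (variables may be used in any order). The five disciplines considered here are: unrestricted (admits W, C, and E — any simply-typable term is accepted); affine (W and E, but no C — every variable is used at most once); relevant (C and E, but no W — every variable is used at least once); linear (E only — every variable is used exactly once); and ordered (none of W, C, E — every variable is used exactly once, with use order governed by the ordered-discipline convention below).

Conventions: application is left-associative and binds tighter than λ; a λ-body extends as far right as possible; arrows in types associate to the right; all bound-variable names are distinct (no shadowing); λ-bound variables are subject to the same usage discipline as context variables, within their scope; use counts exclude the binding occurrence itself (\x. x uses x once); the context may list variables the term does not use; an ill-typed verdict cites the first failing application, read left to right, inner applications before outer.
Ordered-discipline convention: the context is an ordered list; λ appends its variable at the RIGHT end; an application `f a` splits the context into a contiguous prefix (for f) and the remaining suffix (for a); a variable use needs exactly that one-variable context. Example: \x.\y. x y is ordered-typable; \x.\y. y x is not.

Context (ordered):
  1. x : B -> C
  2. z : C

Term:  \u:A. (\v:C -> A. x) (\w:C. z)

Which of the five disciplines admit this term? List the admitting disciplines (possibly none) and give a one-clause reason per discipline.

admitted by: none
usage: x: 1×; z: 1×; u (bound): 0×; v (bound): 0×; w (bound): 0×
use order (left to right): x, z
typing: ill-typed: an application expects C -> A but receives C -> C
ordered ✗ (not simply typable)
linear ✗ (fails simple typing)
affine ✗ (a type mismatch blocks all five)
relevant ✗ (the type mismatch rejects it)
unrestricted ✗ (not simply typable)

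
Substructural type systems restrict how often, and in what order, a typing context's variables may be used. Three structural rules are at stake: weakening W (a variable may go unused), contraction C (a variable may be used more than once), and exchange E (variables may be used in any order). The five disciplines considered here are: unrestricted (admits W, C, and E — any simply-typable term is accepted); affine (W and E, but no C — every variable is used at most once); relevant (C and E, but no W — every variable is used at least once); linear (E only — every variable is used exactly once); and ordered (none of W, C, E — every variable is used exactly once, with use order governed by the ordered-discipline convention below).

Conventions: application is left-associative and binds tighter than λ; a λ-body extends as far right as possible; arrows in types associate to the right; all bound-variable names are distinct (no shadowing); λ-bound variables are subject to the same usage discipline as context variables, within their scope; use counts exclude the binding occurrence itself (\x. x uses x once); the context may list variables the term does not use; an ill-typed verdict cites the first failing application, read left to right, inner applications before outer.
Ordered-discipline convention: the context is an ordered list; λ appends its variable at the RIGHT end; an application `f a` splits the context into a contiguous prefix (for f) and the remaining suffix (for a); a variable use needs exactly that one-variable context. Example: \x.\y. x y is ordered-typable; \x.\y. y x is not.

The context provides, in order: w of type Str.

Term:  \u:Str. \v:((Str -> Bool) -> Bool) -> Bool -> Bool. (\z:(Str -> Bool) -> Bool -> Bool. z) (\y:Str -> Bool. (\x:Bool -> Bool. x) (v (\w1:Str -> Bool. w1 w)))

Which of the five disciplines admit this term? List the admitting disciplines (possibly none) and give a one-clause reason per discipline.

admitted in: affine, unrestricted
use counts: w=1; u (bound)=0; v (bound)=1; z (bound)=1; y (bound)=0; x (bound)=1; w1 (bound)=1
uses in reading order: z, x, v, w1, w
typing: well-typed at Str -> (((Str -> Bool) -> Bool) -> Bool -> Bool) -> (Str -> Bool) -> Bool -> Bool
ordered: ✗, needs weakening: u, y unused
linear: ✗, needs weakening: u, y unused
affine: ✓, none of w, u, v, z, y, x, w1 used more than once
relevant: ✗, needs weakening: u, y unused
unrestricted: ✓, simply typable at Str -> (((Str -> Bool) -> Bool) -> Bool -> Bool) -> (Str -> Bool) -> Bool -> Bool; W, C, E all held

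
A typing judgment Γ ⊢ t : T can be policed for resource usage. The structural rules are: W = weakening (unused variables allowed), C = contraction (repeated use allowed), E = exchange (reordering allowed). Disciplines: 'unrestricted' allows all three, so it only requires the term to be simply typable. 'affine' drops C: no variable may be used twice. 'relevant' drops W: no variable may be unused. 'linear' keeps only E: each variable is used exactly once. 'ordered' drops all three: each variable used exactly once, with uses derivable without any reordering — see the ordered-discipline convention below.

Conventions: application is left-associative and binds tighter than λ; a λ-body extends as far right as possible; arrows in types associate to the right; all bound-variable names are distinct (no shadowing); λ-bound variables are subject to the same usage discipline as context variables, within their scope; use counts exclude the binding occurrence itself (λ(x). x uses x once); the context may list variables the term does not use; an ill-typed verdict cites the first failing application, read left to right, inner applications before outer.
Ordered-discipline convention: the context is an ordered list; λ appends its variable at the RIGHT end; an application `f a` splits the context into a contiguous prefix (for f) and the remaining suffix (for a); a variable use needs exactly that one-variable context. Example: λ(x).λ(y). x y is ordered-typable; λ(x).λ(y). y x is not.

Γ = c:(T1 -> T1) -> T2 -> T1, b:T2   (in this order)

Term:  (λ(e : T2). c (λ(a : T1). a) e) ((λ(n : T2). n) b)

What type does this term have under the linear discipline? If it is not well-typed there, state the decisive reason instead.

term : T1
use counts: c: 1×, b: 1×, e (bound): 1×, a (bound): 1×, n (bound): 1×
uses in reading order: c, a, e, n, b
typing: well-typed — term : T1
across the five disciplines: ordered ✓, linear ✓, affine ✓, relevant ✓, unrestricted ✓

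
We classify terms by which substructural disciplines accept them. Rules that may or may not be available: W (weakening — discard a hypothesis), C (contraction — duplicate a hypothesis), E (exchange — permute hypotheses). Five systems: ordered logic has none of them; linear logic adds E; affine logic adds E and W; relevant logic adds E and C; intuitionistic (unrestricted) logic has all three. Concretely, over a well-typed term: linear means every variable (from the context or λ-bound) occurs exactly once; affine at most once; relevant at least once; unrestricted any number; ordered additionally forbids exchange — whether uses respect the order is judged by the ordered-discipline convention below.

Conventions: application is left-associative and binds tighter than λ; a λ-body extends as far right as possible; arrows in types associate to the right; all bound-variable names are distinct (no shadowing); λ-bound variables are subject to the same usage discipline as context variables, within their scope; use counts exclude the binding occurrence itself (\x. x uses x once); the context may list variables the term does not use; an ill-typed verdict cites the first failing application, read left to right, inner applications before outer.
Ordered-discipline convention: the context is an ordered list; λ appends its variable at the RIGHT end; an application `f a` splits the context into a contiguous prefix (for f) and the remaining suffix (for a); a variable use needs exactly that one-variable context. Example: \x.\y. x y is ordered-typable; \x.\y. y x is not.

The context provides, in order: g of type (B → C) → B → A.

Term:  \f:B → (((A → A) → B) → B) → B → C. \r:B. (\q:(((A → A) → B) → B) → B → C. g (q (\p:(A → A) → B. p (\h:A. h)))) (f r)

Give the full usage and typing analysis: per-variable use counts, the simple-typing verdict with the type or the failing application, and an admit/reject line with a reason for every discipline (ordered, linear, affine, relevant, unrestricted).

counts: g=1; f (λ-bound)=1; r (λ-bound)=1; q (λ-bound)=1; p (λ-bound)=1; h (λ-bound)=1
order of uses: g, q, p, h, f, r
typing: well-typed — term : (B → (((A → A) → B) → B) → B → C) → B → B → A
ordered: ✓, one use each (g, f, r, q, p, h); ordered split holds
linear: ✓, exactly-once usage across g, f, r, q, p, h
affine: ✓, none of g, f, r, q, p, h used more than once
relevant: ✓, every one of g, f, r, q, p, h appears
unrestricted: ✓, type-checks ((B → (((A → A) → B) → B) → B → C) → B → B → A) and nothing is barred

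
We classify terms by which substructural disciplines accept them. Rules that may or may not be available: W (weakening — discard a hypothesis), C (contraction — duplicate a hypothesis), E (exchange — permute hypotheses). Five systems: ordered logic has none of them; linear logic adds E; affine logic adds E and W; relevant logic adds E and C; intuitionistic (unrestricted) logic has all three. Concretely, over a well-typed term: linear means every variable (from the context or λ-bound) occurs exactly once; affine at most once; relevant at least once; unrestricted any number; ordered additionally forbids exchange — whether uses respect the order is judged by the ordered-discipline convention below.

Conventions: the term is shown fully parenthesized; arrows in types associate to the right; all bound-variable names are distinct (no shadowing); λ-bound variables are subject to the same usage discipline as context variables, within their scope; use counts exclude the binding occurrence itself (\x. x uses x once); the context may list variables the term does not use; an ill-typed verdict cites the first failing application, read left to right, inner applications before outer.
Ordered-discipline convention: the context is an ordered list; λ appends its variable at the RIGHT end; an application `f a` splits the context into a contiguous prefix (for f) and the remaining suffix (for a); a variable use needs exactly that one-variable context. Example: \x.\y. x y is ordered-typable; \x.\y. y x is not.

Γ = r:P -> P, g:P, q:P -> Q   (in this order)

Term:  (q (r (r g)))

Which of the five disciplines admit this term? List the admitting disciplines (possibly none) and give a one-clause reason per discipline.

admitted by: relevant, unrestricted
use counts: r: 2, g: 1, q: 1
use order (left to right): q, r, r, g
typing: ✓ — Q
ordered ✗ (uses contraction: r ×2)
linear ✗ (uses contraction: r ×2)
affine ✗ (uses contraction: r ×2)
relevant ✓ (every one of r, g, q appears)
unrestricted ✓ (type-checks (Q) and nothing is barred)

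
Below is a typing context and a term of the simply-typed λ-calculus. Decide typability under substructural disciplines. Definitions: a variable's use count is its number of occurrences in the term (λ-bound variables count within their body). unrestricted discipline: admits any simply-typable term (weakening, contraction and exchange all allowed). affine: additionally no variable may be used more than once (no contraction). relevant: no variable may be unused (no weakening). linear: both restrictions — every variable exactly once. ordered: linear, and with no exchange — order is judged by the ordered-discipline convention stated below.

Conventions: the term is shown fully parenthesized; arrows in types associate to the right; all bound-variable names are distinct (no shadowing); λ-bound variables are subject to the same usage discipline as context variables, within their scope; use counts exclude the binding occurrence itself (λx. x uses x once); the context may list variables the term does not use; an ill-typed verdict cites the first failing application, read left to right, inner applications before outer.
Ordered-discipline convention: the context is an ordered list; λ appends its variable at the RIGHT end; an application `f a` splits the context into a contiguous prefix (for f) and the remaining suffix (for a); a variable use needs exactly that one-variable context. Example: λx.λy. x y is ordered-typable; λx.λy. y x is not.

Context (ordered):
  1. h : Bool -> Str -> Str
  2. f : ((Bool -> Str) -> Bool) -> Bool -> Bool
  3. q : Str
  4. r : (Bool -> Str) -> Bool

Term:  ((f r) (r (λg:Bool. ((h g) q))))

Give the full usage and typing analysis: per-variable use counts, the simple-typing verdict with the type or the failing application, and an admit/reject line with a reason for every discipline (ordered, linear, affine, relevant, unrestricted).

usage: h: 1×; f: 1×; q: 1×; r: 2×; g (bound): 1×
uses in reading order: f, r, r, h, g, q
typing: the term checks, with type Bool
ordered ✗ (uses contraction: r ×2)
linear ✗ (uses contraction: r ×2)
affine ✗ (uses contraction: r ×2)
relevant ✓ (h, f, q, r, g: all used, weakening unneeded)
unrestricted ✓ (typability at Bool is all that's needed)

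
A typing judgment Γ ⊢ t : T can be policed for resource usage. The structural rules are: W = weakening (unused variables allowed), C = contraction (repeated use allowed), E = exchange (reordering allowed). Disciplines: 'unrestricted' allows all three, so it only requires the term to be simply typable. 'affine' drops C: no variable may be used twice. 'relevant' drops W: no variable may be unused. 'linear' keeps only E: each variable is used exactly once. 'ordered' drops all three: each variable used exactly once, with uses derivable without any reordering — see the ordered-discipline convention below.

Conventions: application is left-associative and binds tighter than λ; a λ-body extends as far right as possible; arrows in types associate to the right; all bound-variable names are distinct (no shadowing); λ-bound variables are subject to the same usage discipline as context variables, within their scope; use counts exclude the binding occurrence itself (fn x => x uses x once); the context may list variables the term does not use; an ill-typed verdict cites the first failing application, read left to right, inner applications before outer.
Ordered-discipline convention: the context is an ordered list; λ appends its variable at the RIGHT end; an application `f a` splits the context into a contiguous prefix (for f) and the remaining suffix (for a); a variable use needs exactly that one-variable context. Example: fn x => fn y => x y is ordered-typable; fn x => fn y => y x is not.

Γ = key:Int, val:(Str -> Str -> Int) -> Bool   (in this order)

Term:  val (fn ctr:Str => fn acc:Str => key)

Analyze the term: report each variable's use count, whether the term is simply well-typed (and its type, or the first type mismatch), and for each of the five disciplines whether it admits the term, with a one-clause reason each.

usage: key: 1; val: 1; ctr [bound]: 0; acc [bound]: 0
uses in reading order: val, key
typing: well-typed — term : Bool
ordered: ✗, unused: ctr, acc — weakening required
linear: ✗, unused: ctr, acc — weakening required
affine: ✓, key, val, ctr, acc: no repeats, contraction unneeded
relevant: ✗, unused: ctr, acc — weakening required
unrestricted: ✓, typability at Bool is all that's needed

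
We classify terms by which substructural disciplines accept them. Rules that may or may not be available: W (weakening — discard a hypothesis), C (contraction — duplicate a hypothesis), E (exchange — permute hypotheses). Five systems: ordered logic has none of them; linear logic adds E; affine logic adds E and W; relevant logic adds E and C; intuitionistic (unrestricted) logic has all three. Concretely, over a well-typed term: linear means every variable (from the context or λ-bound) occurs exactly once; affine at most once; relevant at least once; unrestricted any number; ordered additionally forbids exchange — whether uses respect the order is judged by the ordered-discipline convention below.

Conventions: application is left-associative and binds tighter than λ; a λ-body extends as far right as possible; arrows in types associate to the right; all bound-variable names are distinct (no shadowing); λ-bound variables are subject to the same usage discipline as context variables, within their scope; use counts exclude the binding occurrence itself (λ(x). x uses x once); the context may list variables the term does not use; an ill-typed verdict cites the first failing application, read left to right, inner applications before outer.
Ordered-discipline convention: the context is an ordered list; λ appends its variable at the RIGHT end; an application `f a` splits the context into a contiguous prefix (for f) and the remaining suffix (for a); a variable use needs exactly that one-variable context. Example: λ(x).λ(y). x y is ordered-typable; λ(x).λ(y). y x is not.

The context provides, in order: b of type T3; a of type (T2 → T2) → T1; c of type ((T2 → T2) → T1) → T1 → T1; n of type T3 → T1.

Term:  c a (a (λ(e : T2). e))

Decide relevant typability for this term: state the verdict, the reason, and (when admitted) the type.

no — unused: b, n — weakening required
counts: b=0, a=2, c=1, n=0, e (λ-bound)=1
order of uses: c, a, a, e
typing: well-typed at T1
all disciplines: ordered ✗ | linear ✗ | affine ✗ | relevant ✗ | unrestricted ✓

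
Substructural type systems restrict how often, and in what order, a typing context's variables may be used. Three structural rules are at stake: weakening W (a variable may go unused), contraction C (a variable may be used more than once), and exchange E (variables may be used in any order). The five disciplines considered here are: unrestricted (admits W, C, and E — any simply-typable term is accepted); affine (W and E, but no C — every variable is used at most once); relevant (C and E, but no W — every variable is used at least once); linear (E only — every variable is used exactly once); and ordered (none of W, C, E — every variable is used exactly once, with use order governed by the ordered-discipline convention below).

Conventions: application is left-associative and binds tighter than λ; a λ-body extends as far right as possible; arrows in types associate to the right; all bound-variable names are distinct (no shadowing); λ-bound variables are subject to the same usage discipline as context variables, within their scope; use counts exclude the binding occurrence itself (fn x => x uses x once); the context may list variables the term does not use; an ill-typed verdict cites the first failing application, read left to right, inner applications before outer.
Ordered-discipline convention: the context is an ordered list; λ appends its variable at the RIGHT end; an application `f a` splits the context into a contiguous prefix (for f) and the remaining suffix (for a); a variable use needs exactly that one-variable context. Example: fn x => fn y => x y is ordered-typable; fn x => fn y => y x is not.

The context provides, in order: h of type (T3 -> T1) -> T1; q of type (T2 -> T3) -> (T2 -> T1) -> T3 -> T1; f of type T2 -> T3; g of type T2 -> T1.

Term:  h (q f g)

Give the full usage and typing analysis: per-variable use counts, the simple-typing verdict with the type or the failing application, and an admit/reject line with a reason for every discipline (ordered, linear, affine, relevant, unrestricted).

usage: h ×1; q ×1; f ×1; g ×1
left-to-right use order: h, q, f, g
typing: the term checks, with type T1
ordered ✓ (h, q, f, g: once each, no exchange needed)
linear ✓ (h, q, f, g: one use apiece)
affine ✓ (no duplicate uses among h, q, f, g)
relevant ✓ (none of h, q, f, g goes unused)
unrestricted ✓ (typability at T1 is all that's needed)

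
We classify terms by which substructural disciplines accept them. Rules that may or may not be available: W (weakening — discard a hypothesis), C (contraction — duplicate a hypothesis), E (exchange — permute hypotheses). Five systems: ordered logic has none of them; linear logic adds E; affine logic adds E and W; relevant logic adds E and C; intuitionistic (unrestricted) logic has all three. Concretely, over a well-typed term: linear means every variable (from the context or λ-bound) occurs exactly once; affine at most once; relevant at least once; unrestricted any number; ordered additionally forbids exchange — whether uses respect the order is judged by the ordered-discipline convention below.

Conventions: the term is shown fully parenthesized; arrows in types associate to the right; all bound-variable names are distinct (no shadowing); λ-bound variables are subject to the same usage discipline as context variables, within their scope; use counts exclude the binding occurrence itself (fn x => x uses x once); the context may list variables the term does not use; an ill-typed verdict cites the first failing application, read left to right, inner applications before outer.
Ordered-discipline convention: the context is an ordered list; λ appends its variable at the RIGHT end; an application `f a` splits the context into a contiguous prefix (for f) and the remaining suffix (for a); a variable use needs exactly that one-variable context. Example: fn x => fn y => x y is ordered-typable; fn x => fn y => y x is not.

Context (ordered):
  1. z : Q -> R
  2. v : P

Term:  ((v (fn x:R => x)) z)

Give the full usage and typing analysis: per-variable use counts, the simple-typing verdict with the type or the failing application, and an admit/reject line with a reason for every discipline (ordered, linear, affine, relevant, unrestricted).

usage: z ×1; v ×1; x [bound] ×1
order of uses: v, x, z
typing: ill-typed: non-arrow in function slot: P
ordered ✗ (not simply typable)
linear ✗ (fails simple typing)
affine ✗ (a type mismatch blocks all five)
relevant ✗ (the type mismatch rejects it)
unrestricted ✗ (not simply typable)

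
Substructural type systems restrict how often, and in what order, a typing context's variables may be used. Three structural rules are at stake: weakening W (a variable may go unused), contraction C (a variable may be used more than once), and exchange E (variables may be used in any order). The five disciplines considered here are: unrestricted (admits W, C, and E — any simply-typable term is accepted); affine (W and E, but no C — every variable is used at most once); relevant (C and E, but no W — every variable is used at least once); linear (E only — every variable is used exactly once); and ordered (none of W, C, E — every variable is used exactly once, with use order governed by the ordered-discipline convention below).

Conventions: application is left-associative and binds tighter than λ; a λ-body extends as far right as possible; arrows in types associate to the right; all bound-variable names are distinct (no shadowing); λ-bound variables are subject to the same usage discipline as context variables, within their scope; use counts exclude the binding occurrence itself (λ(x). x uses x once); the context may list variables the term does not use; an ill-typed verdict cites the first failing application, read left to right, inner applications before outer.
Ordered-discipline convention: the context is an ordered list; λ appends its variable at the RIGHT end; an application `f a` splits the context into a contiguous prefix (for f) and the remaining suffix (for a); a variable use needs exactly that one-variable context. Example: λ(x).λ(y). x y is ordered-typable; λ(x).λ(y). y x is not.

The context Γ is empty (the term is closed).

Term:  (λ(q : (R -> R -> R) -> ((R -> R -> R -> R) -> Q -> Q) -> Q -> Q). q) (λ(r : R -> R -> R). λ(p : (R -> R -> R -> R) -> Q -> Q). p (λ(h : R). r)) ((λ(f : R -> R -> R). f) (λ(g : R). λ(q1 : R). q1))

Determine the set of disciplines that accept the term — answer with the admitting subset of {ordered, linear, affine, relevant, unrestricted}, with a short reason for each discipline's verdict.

admitted in: affine, unrestricted
use counts: q (λ-bound) ×1; r (λ-bound) ×1; p (λ-bound) ×1; h (λ-bound) ×0; f (λ-bound) ×1; g (λ-bound) ×0; q1 (λ-bound) ×1
uses in reading order: q, p, r, f, q1
typing: well-typed — term : ((R -> R -> R -> R) -> Q -> Q) -> Q -> Q
ordered: ✗, needs weakening: h, g unused
linear: ✗, needs weakening: h, g unused
affine: ✓, none of q, r, p, h, f, g, q1 used more than once
relevant: ✗, needs weakening: h, g unused
unrestricted: ✓, well-typed at ((R -> R -> R -> R) -> Q -> Q) -> Q -> Q; no restrictions here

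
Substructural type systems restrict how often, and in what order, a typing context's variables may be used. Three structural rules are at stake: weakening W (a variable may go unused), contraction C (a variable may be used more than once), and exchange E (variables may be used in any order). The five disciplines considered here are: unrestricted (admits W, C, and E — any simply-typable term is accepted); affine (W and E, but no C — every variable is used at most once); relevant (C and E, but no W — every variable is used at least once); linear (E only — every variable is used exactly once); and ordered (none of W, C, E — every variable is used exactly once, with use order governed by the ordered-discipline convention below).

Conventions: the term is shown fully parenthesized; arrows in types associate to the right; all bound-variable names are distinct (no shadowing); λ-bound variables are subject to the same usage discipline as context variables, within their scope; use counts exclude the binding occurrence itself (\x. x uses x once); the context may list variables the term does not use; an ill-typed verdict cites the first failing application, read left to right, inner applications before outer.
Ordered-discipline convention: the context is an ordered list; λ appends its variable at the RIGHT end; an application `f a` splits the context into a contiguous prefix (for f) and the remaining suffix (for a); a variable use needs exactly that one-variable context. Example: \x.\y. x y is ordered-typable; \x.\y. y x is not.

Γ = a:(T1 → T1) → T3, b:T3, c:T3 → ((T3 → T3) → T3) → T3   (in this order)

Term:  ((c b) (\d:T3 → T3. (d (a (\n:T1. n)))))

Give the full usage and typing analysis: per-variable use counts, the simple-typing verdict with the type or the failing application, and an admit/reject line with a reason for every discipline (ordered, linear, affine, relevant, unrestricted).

use counts: a: 1×, b: 1×, c: 1×, d (bound): 1×, n (bound): 1×
left-to-right use order: c, b, d, a, n
typing: ✓ — T3
ordered ✗ (use order c, b, d, a, n needs exchange)
linear ✓ (exactly-once usage across a, b, c, d, n)
affine ✓ (a, b, c, d, n: no repeats, contraction unneeded)
relevant ✓ (a, b, c, d, n: all used, weakening unneeded)
unrestricted ✓ (well-typed at T3; no restrictions here)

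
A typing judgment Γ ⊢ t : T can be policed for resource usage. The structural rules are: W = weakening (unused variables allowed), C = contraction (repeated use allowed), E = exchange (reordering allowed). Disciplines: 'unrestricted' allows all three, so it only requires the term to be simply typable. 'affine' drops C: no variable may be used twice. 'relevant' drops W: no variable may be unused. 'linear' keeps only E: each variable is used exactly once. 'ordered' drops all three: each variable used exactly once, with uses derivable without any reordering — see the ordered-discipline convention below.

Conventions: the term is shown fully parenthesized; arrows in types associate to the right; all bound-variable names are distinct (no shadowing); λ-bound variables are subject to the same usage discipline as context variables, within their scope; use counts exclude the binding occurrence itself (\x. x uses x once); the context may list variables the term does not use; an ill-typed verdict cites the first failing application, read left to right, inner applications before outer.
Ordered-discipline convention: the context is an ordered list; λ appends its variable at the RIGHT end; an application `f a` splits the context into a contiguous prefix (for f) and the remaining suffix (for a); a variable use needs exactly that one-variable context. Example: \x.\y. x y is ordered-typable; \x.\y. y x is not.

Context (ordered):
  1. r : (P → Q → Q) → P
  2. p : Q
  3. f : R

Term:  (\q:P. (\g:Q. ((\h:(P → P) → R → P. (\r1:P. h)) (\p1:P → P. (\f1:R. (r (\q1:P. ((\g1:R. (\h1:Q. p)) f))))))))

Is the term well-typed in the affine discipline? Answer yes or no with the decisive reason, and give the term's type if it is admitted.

yes — no duplicate uses among r, p, f, q, g, h, r1, p1, f1, q1, g1, h1; term : P → Q → P → (P → P) → R → P
use counts: r ×1; p ×1; f ×1; q [bound] ×0; g [bound] ×0; h [bound] ×1; r1 [bound] ×0; p1 [bound] ×0; f1 [bound] ×0; q1 [bound] ×0; g1 [bound] ×0; h1 [bound] ×0
use order (left to right): h, r, p, f
typing: ✓ — P → Q → P → (P → P) → R → P
all disciplines: ordered ✗, linear ✗, affine ✓, relevant ✗, unrestricted ✓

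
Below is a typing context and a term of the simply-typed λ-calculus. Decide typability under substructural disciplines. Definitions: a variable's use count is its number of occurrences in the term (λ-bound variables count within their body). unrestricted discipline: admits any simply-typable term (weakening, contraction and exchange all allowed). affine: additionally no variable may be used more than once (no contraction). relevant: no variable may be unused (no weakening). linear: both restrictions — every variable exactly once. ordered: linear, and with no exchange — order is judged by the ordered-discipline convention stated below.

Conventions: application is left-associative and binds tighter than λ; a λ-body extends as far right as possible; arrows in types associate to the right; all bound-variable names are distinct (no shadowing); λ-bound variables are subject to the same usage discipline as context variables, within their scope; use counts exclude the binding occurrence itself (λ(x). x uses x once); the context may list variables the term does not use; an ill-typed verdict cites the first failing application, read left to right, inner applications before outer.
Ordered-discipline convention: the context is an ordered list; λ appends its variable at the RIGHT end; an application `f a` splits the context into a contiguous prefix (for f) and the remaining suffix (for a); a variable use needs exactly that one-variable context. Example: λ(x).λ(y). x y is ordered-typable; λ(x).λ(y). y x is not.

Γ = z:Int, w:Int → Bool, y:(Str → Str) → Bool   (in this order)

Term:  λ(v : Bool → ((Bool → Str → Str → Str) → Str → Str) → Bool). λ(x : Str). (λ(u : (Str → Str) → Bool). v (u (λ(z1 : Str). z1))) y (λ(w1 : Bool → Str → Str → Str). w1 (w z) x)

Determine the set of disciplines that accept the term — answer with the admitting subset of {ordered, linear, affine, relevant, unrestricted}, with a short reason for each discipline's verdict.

admitted in: linear, affine, relevant, unrestricted
usage: z: 1, w: 1, y: 1, v (bound): 1, x (bound): 1, u (bound): 1, z1 (bound): 1, w1 (bound): 1
left-to-right use order: v, u, z1, y, w1, w, z, x
typing: well-typed — term : (Bool → ((Bool → Str → Str → Str) → Str → Str) → Bool) → Str → Bool
ordered: ✗ — use order v, u, z1, y, w1, w, z, x needs exchange
linear: ✓ — single use per variable (z, w, y, v, x, u, z1, w1)
affine: ✓ — no duplicate uses among z, w, y, v, x, u, z1, w1
relevant: ✓ — every one of z, w, y, v, x, u, z1, w1 appears
unrestricted: ✓ — type-checks ((Bool → ((Bool → Str → Str → Str) → Str → Str) → Bool) → Str → Bool) and nothing is barred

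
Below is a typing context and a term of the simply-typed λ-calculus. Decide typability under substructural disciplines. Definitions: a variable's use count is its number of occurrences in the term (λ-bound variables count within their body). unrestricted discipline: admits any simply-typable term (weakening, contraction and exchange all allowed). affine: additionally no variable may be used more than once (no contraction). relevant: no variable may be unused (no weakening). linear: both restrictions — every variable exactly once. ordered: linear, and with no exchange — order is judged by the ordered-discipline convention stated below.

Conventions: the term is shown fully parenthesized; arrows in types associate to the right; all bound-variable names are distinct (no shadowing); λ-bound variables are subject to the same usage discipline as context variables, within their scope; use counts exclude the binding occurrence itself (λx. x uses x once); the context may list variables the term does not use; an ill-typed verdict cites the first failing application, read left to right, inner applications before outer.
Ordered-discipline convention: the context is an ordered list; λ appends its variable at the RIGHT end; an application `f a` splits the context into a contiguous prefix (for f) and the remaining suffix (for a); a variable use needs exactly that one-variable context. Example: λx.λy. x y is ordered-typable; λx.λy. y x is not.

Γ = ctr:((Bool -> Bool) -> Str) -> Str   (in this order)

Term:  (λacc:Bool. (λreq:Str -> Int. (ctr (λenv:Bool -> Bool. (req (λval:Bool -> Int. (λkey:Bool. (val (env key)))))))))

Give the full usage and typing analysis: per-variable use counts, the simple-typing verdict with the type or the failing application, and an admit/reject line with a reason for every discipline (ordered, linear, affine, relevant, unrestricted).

variable uses: ctr ×1; acc (λ-bound) ×0; req (λ-bound) ×1; env (λ-bound) ×1; val (λ-bound) ×1; key (λ-bound) ×1
uses in reading order: ctr, req, val, env, key
typing: ill-typed: an argument (Bool -> Int) -> Bool -> Int mismatches the expected Str
ordered ✗ (not simply typable)
linear ✗ (fails simple typing)
affine ✗ (a type mismatch blocks all five)
relevant ✗ (the type mismatch rejects it)
unrestricted ✗ (not simply typable)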